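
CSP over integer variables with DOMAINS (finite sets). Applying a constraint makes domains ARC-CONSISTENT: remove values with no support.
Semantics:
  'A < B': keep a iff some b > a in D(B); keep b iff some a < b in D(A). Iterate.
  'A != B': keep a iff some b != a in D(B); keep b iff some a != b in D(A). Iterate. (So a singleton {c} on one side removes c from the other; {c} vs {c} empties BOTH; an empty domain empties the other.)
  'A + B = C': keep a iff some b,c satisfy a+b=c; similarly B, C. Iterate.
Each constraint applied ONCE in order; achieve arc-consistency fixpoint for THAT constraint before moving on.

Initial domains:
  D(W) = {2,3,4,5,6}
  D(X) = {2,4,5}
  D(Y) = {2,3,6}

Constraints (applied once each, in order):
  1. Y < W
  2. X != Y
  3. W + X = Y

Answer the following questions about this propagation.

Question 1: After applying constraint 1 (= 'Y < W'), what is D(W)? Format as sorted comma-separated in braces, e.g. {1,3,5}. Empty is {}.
Constraint 1 (Y < W) on D(Y)={2,3,6} D(W)={2,3,4,5,6}: Y {2,3,6}->{2,3}; W {2,3,4,5,6}->{3,4,5,6}
So after constraint 1: D(W) = {3,4,5,6}

Answer: {3,4,5,6}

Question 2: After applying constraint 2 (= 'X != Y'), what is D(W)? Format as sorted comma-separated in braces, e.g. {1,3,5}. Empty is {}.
Constraint 1 (Y < W) on D(Y)={2,3,6} D(W)={2,3,4,5,6}: Y {2,3,6}->{2,3}; W {2,3,4,5,6}->{3,4,5,6}
Constraint 2 (X != Y) on D(X)={2,4,5} D(Y)={2,3}: no change
So after constraint 2: D(W) = {3,4,5,6}

Answer: {3,4,5,6}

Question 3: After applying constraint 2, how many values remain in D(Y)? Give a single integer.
Answer: 2

Derivation:
Constraint 1 (Y < W) on D(Y)={2,3,6} D(W)={2,3,4,5,6}: Y {2,3,6}->{2,3}; W {2,3,4,5,6}->{3,4,5,6}
Constraint 2 (X != Y) on D(X)={2,4,5} D(Y)={2,3}: no change
So after constraint 2: D(Y)={2,3}, size = 2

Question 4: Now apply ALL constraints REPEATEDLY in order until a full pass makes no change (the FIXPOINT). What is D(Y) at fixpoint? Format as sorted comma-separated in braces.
pass 0 (initial): D(Y)={2,3,6}
pass 1: W {2,3,4,5,6}->{}; X {2,4,5}->{}; Y {2,3,6}->{}
pass 2: no change
Fixpoint after 2 passes: D(Y) = {}

Answer: {}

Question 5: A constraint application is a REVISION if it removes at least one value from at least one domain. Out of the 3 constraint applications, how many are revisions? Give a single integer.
Constraint 1 (Y < W) on D(Y)={2,3,6} D(W)={2,3,4,5,6}: Y {2,3,6}->{2,3}; W {2,3,4,5,6}->{3,4,5,6} => REVISION
Constraint 2 (X != Y) on D(X)={2,4,5} D(Y)={2,3}: no change => not a revision
Constraint 3 (W + X = Y) on D(W)={3,4,5,6} D(X)={2,4,5} D(Y)={2,3}: W {3,4,5,6}->{}; X {2,4,5}->{}; Y {2,3}->{} => REVISION
Total revisions = 2

Answer: 2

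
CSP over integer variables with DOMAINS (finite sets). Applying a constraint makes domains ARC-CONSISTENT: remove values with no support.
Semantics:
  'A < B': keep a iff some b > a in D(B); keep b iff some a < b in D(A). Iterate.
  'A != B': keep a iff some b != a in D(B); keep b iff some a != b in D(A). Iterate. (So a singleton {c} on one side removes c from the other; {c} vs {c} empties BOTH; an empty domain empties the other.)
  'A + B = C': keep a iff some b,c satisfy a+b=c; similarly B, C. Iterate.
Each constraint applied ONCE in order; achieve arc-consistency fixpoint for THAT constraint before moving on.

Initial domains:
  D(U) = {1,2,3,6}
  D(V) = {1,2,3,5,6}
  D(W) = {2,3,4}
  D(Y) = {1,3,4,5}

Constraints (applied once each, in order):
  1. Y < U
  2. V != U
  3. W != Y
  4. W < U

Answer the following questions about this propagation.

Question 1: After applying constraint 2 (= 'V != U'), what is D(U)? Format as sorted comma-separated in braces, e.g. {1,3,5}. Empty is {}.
Constraint 1 (Y < U) on D(Y)={1,3,4,5} D(U)={1,2,3,6}: U {1,2,3,6}->{2,3,6}
Constraint 2 (V != U) on D(V)={1,2,3,5,6} D(U)={2,3,6}: no change
So after constraint 2: D(U) = {2,3,6}

Answer: {2,3,6}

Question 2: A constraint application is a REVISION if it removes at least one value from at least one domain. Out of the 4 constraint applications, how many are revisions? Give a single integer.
Constraint 1 (Y < U) on D(Y)={1,3,4,5} D(U)={1,2,3,6}: U {1,2,3,6}->{2,3,6} => REVISION
Constraint 2 (V != U) on D(V)={1,2,3,5,6} D(U)={2,3,6}: no change => not a revision
Constraint 3 (W != Y) on D(W)={2,3,4} D(Y)={1,3,4,5}: no change => not a revision
Constraint 4 (W < U) on D(W)={2,3,4} D(U)={2,3,6}: U {2,3,6}->{3,6} => REVISION
Total revisions = 2

Answer: 2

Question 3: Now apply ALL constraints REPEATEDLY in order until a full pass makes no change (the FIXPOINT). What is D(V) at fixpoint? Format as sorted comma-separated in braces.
pass 0 (initial): D(V)={1,2,3,5,6}
pass 1: U {1,2,3,6}->{3,6}
pass 2: no change
Fixpoint after 2 passes: D(V) = {1,2,3,5,6}

Answer: {1,2,3,5,6}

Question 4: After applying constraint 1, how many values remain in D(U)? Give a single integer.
Answer: 3

Derivation:
Constraint 1 (Y < U) on D(Y)={1,3,4,5} D(U)={1,2,3,6}: U {1,2,3,6}->{2,3,6}
So after constraint 1: D(U)={2,3,6}, size = 3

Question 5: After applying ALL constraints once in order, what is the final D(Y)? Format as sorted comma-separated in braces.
Answer: {1,3,4,5}

Derivation:
Constraint 1 (Y < U) on D(Y)={1,3,4,5} D(U)={1,2,3,6}: U {1,2,3,6}->{2,3,6}
Constraint 2 (V != U) on D(V)={1,2,3,5,6} D(U)={2,3,6}: no change
Constraint 3 (W != Y) on D(W)={2,3,4} D(Y)={1,3,4,5}: no change
Constraint 4 (W < U) on D(W)={2,3,4} D(U)={2,3,6}: U {2,3,6}->{3,6}
So after all 4 constraints: D(Y) = {1,3,4,5}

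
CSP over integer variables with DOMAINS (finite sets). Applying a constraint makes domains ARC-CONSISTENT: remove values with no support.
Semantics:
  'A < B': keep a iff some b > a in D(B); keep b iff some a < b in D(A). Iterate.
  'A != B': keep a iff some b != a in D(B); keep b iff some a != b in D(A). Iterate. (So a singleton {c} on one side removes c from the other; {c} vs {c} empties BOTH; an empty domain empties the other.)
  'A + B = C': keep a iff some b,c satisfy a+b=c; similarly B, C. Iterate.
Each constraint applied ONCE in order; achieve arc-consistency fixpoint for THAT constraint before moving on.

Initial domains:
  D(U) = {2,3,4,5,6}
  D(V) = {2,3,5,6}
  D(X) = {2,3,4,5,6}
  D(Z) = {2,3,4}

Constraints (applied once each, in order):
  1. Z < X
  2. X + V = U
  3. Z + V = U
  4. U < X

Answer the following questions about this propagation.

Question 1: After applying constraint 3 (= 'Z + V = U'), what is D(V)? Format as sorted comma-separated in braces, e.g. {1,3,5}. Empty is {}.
Answer: {2,3}

Derivation:
Constraint 1 (Z < X) on D(Z)={2,3,4} D(X)={2,3,4,5,6}: X {2,3,4,5,6}->{3,4,5,6}
Constraint 2 (X + V = U) on D(X)={3,4,5,6} D(V)={2,3,5,6} D(U)={2,3,4,5,6}: X {3,4,5,6}->{3,4}; V {2,3,5,6}->{2,3}; U {2,3,4,5,6}->{5,6}
Constraint 3 (Z + V = U) on D(Z)={2,3,4} D(V)={2,3} D(U)={5,6}: no change
So after constraint 3: D(V) = {2,3}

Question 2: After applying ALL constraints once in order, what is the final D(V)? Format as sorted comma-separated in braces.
Answer: {2,3}

Derivation:
Constraint 1 (Z < X) on D(Z)={2,3,4} D(X)={2,3,4,5,6}: X {2,3,4,5,6}->{3,4,5,6}
Constraint 2 (X + V = U) on D(X)={3,4,5,6} D(V)={2,3,5,6} D(U)={2,3,4,5,6}: X {3,4,5,6}->{3,4}; V {2,3,5,6}->{2,3}; U {2,3,4,5,6}->{5,6}
Constraint 3 (Z + V = U) on D(Z)={2,3,4} D(V)={2,3} D(U)={5,6}: no change
Constraint 4 (U < X) on D(U)={5,6} D(X)={3,4}: U {5,6}->{}; X {3,4}->{}
So after all 4 constraints: D(V) = {2,3}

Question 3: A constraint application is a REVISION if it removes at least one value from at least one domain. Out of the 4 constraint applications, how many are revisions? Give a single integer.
Constraint 1 (Z < X) on D(Z)={2,3,4} D(X)={2,3,4,5,6}: X {2,3,4,5,6}->{3,4,5,6} => REVISION
Constraint 2 (X + V = U) on D(X)={3,4,5,6} D(V)={2,3,5,6} D(U)={2,3,4,5,6}: X {3,4,5,6}->{3,4}; V {2,3,5,6}->{2,3}; U {2,3,4,5,6}->{5,6} => REVISION
Constraint 3 (Z + V = U) on D(Z)={2,3,4} D(V)={2,3} D(U)={5,6}: no change => not a revision
Constraint 4 (U < X) on D(U)={5,6} D(X)={3,4}: U {5,6}->{}; X {3,4}->{} => REVISION
Total revisions = 3

Answer: 3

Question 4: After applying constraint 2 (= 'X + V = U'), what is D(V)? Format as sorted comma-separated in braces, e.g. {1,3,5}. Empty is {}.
Answer: {2,3}

Derivation:
Constraint 1 (Z < X) on D(Z)={2,3,4} D(X)={2,3,4,5,6}: X {2,3,4,5,6}->{3,4,5,6}
Constraint 2 (X + V = U) on D(X)={3,4,5,6} D(V)={2,3,5,6} D(U)={2,3,4,5,6}: X {3,4,5,6}->{3,4}; V {2,3,5,6}->{2,3}; U {2,3,4,5,6}->{5,6}
So after constraint 2: D(V) = {2,3}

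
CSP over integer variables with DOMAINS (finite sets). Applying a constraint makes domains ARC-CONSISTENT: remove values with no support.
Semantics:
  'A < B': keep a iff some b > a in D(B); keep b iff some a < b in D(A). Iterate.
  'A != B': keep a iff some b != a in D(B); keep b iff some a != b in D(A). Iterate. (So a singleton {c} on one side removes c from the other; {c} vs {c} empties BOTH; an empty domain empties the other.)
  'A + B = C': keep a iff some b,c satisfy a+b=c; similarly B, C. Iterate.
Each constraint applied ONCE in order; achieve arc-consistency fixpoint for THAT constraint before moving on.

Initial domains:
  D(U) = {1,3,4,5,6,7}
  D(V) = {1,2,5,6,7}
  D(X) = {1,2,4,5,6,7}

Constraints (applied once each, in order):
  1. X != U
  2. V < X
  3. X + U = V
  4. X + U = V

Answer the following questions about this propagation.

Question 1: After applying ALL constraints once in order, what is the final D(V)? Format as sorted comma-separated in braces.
Constraint 1 (X != U) on D(X)={1,2,4,5,6,7} D(U)={1,3,4,5,6,7}: no change
Constraint 2 (V < X) on D(V)={1,2,5,6,7} D(X)={1,2,4,5,6,7}: V {1,2,5,6,7}->{1,2,5,6}; X {1,2,4,5,6,7}->{2,4,5,6,7}
Constraint 3 (X + U = V) on D(X)={2,4,5,6,7} D(U)={1,3,4,5,6,7} D(V)={1,2,5,6}: X {2,4,5,6,7}->{2,4,5}; U {1,3,4,5,6,7}->{1,3,4}; V {1,2,5,6}->{5,6}
Constraint 4 (X + U = V) on D(X)={2,4,5} D(U)={1,3,4} D(V)={5,6}: no change
So after all 4 constraints: D(V) = {5,6}

Answer: {5,6}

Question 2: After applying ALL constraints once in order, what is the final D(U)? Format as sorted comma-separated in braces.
Answer: {1,3,4}

Derivation:
Constraint 1 (X != U) on D(X)={1,2,4,5,6,7} D(U)={1,3,4,5,6,7}: no change
Constraint 2 (V < X) on D(V)={1,2,5,6,7} D(X)={1,2,4,5,6,7}: V {1,2,5,6,7}->{1,2,5,6}; X {1,2,4,5,6,7}->{2,4,5,6,7}
Constraint 3 (X + U = V) on D(X)={2,4,5,6,7} D(U)={1,3,4,5,6,7} D(V)={1,2,5,6}: X {2,4,5,6,7}->{2,4,5}; U {1,3,4,5,6,7}->{1,3,4}; V {1,2,5,6}->{5,6}
Constraint 4 (X + U = V) on D(X)={2,4,5} D(U)={1,3,4} D(V)={5,6}: no change
So after all 4 constraints: D(U) = {1,3,4}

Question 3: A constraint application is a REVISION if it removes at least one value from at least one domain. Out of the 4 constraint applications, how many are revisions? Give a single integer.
Constraint 1 (X != U) on D(X)={1,2,4,5,6,7} D(U)={1,3,4,5,6,7}: no change => not a revision
Constraint 2 (V < X) on D(V)={1,2,5,6,7} D(X)={1,2,4,5,6,7}: V {1,2,5,6,7}->{1,2,5,6}; X {1,2,4,5,6,7}->{2,4,5,6,7} => REVISION
Constraint 3 (X + U = V) on D(X)={2,4,5,6,7} D(U)={1,3,4,5,6,7} D(V)={1,2,5,6}: X {2,4,5,6,7}->{2,4,5}; U {1,3,4,5,6,7}->{1,3,4}; V {1,2,5,6}->{5,6} => REVISION
Constraint 4 (X + U = V) on D(X)={2,4,5} D(U)={1,3,4} D(V)={5,6}: no change => not a revision
Total revisions = 2

Answer: 2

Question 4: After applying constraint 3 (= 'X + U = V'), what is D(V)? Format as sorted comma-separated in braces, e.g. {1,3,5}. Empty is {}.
Answer: {5,6}

Derivation:
Constraint 1 (X != U) on D(X)={1,2,4,5,6,7} D(U)={1,3,4,5,6,7}: no change
Constraint 2 (V < X) on D(V)={1,2,5,6,7} D(X)={1,2,4,5,6,7}: V {1,2,5,6,7}->{1,2,5,6}; X {1,2,4,5,6,7}->{2,4,5,6,7}
Constraint 3 (X + U = V) on D(X)={2,4,5,6,7} D(U)={1,3,4,5,6,7} D(V)={1,2,5,6}: X {2,4,5,6,7}->{2,4,5}; U {1,3,4,5,6,7}->{1,3,4}; V {1,2,5,6}->{5,6}
So after constraint 3: D(V) = {5,6}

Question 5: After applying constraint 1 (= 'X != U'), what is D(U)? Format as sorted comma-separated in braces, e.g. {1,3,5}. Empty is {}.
Answer: {1,3,4,5,6,7}

Derivation:
Constraint 1 (X != U) on D(X)={1,2,4,5,6,7} D(U)={1,3,4,5,6,7}: no change
So after constraint 1: D(U) = {1,3,4,5,6,7}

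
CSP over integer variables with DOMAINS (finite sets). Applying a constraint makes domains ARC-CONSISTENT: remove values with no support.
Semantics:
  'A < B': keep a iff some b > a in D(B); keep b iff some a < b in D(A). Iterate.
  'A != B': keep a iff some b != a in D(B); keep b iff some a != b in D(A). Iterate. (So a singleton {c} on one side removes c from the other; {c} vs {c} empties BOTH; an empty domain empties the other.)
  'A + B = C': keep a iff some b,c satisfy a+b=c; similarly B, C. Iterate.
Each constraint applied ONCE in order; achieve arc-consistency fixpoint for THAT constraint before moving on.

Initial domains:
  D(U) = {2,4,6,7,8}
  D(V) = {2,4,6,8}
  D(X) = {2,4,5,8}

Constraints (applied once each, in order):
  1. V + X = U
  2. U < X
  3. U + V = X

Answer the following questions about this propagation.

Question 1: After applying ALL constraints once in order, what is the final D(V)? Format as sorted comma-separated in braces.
Constraint 1 (V + X = U) on D(V)={2,4,6,8} D(X)={2,4,5,8} D(U)={2,4,6,7,8}: V {2,4,6,8}->{2,4,6}; X {2,4,5,8}->{2,4,5}; U {2,4,6,7,8}->{4,6,7,8}
Constraint 2 (U < X) on D(U)={4,6,7,8} D(X)={2,4,5}: U {4,6,7,8}->{4}; X {2,4,5}->{5}
Constraint 3 (U + V = X) on D(U)={4} D(V)={2,4,6} D(X)={5}: U {4}->{}; V {2,4,6}->{}; X {5}->{}
So after all 3 constraints: D(V) = {}

Answer: {}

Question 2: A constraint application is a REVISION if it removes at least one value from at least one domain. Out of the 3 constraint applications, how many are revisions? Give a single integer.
Answer: 3

Derivation:
Constraint 1 (V + X = U) on D(V)={2,4,6,8} D(X)={2,4,5,8} D(U)={2,4,6,7,8}: V {2,4,6,8}->{2,4,6}; X {2,4,5,8}->{2,4,5}; U {2,4,6,7,8}->{4,6,7,8} => REVISION
Constraint 2 (U < X) on D(U)={4,6,7,8} D(X)={2,4,5}: U {4,6,7,8}->{4}; X {2,4,5}->{5} => REVISION
Constraint 3 (U + V = X) on D(U)={4} D(V)={2,4,6} D(X)={5}: U {4}->{}; V {2,4,6}->{}; X {5}->{} => REVISION
Total revisions = 3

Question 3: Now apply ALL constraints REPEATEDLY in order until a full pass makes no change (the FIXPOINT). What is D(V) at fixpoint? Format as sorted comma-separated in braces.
pass 0 (initial): D(V)={2,4,6,8}
pass 1: U {2,4,6,7,8}->{}; V {2,4,6,8}->{}; X {2,4,5,8}->{}
pass 2: no change
Fixpoint after 2 passes: D(V) = {}

Answer: {}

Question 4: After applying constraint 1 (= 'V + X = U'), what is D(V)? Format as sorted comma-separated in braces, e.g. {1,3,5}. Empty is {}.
Answer: {2,4,6}

Derivation:
Constraint 1 (V + X = U) on D(V)={2,4,6,8} D(X)={2,4,5,8} D(U)={2,4,6,7,8}: V {2,4,6,8}->{2,4,6}; X {2,4,5,8}->{2,4,5}; U {2,4,6,7,8}->{4,6,7,8}
So after constraint 1: D(V) = {2,4,6}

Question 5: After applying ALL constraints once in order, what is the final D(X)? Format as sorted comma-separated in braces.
Answer: {}

Derivation:
Constraint 1 (V + X = U) on D(V)={2,4,6,8} D(X)={2,4,5,8} D(U)={2,4,6,7,8}: V {2,4,6,8}->{2,4,6}; X {2,4,5,8}->{2,4,5}; U {2,4,6,7,8}->{4,6,7,8}
Constraint 2 (U < X) on D(U)={4,6,7,8} D(X)={2,4,5}: U {4,6,7,8}->{4}; X {2,4,5}->{5}
Constraint 3 (U + V = X) on D(U)={4} D(V)={2,4,6} D(X)={5}: U {4}->{}; V {2,4,6}->{}; X {5}->{}
So after all 3 constraints: D(X) = {}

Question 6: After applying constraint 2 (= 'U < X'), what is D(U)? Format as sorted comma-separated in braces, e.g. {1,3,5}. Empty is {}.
Constraint 1 (V + X = U) on D(V)={2,4,6,8} D(X)={2,4,5,8} D(U)={2,4,6,7,8}: V {2,4,6,8}->{2,4,6}; X {2,4,5,8}->{2,4,5}; U {2,4,6,7,8}->{4,6,7,8}
Constraint 2 (U < X) on D(U)={4,6,7,8} D(X)={2,4,5}: U {4,6,7,8}->{4}; X {2,4,5}->{5}
So after constraint 2: D(U) = {4}

Answer: {4}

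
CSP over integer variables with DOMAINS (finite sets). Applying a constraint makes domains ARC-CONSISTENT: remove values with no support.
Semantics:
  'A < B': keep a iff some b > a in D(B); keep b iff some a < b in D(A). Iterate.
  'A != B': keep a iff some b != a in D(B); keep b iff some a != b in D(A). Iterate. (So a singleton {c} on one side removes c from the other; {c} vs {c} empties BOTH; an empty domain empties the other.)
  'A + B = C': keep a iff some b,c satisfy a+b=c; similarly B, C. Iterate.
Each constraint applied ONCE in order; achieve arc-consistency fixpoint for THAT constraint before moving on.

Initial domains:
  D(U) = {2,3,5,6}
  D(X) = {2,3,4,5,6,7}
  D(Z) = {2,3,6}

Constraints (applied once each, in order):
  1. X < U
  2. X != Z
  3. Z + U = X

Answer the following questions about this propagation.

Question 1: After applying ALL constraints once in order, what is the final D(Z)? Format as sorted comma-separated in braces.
Constraint 1 (X < U) on D(X)={2,3,4,5,6,7} D(U)={2,3,5,6}: X {2,3,4,5,6,7}->{2,3,4,5}; U {2,3,5,6}->{3,5,6}
Constraint 2 (X != Z) on D(X)={2,3,4,5} D(Z)={2,3,6}: no change
Constraint 3 (Z + U = X) on D(Z)={2,3,6} D(U)={3,5,6} D(X)={2,3,4,5}: Z {2,3,6}->{2}; U {3,5,6}->{3}; X {2,3,4,5}->{5}
So after all 3 constraints: D(Z) = {2}

Answer: {2}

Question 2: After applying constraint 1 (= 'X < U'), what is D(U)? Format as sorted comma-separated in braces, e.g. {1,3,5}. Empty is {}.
Constraint 1 (X < U) on D(X)={2,3,4,5,6,7} D(U)={2,3,5,6}: X {2,3,4,5,6,7}->{2,3,4,5}; U {2,3,5,6}->{3,5,6}
So after constraint 1: D(U) = {3,5,6}

Answer: {3,5,6}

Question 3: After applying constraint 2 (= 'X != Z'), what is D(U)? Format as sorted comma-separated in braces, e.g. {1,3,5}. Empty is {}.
Answer: {3,5,6}

Derivation:
Constraint 1 (X < U) on D(X)={2,3,4,5,6,7} D(U)={2,3,5,6}: X {2,3,4,5,6,7}->{2,3,4,5}; U {2,3,5,6}->{3,5,6}
Constraint 2 (X != Z) on D(X)={2,3,4,5} D(Z)={2,3,6}: no change
So after constraint 2: D(U) = {3,5,6}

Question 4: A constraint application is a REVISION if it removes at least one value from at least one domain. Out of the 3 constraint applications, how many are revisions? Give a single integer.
Answer: 2

Derivation:
Constraint 1 (X < U) on D(X)={2,3,4,5,6,7} D(U)={2,3,5,6}: X {2,3,4,5,6,7}->{2,3,4,5}; U {2,3,5,6}->{3,5,6} => REVISION
Constraint 2 (X != Z) on D(X)={2,3,4,5} D(Z)={2,3,6}: no change => not a revision
Constraint 3 (Z + U = X) on D(Z)={2,3,6} D(U)={3,5,6} D(X)={2,3,4,5}: Z {2,3,6}->{2}; U {3,5,6}->{3}; X {2,3,4,5}->{5} => REVISION
Total revisions = 2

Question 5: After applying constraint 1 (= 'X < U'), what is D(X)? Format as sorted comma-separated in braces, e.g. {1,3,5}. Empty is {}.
Answer: {2,3,4,5}

Derivation:
Constraint 1 (X < U) on D(X)={2,3,4,5,6,7} D(U)={2,3,5,6}: X {2,3,4,5,6,7}->{2,3,4,5}; U {2,3,5,6}->{3,5,6}
So after constraint 1: D(X) = {2,3,4,5}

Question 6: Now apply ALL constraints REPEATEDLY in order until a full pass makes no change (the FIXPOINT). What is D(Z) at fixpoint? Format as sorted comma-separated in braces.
Answer: {}

Derivation:
pass 0 (initial): D(Z)={2,3,6}
pass 1: U {2,3,5,6}->{3}; X {2,3,4,5,6,7}->{5}; Z {2,3,6}->{2}
pass 2: U {3}->{}; X {5}->{}; Z {2}->{}
pass 3: no change
Fixpoint after 3 passes: D(Z) = {}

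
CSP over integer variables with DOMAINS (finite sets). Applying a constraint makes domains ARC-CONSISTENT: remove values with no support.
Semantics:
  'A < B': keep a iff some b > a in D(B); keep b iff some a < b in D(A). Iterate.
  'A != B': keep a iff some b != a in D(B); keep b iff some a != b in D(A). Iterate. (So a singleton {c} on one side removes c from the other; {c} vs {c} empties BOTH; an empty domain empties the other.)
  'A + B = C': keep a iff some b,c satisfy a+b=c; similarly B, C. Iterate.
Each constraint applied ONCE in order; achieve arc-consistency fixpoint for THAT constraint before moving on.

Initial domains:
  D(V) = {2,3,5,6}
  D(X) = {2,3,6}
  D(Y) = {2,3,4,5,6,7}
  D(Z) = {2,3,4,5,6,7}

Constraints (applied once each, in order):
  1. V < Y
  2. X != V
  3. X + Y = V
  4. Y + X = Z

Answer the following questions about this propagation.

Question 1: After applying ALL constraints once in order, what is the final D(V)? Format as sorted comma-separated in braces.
Answer: {5,6}

Derivation:
Constraint 1 (V < Y) on D(V)={2,3,5,6} D(Y)={2,3,4,5,6,7}: Y {2,3,4,5,6,7}->{3,4,5,6,7}
Constraint 2 (X != V) on D(X)={2,3,6} D(V)={2,3,5,6}: no change
Constraint 3 (X + Y = V) on D(X)={2,3,6} D(Y)={3,4,5,6,7} D(V)={2,3,5,6}: X {2,3,6}->{2,3}; Y {3,4,5,6,7}->{3,4}; V {2,3,5,6}->{5,6}
Constraint 4 (Y + X = Z) on D(Y)={3,4} D(X)={2,3} D(Z)={2,3,4,5,6,7}: Z {2,3,4,5,6,7}->{5,6,7}
So after all 4 constraints: D(V) = {5,6}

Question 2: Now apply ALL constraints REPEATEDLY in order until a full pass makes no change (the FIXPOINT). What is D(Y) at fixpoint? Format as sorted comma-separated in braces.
pass 0 (initial): D(Y)={2,3,4,5,6,7}
pass 1: V {2,3,5,6}->{5,6}; X {2,3,6}->{2,3}; Y {2,3,4,5,6,7}->{3,4}; Z {2,3,4,5,6,7}->{5,6,7}
pass 2: V {5,6}->{}; X {2,3}->{}; Y {3,4}->{}; Z {5,6,7}->{}
pass 3: no change
Fixpoint after 3 passes: D(Y) = {}

Answer: {}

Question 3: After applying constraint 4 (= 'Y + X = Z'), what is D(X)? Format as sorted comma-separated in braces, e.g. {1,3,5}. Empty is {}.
Answer: {2,3}

Derivation:
Constraint 1 (V < Y) on D(V)={2,3,5,6} D(Y)={2,3,4,5,6,7}: Y {2,3,4,5,6,7}->{3,4,5,6,7}
Constraint 2 (X != V) on D(X)={2,3,6} D(V)={2,3,5,6}: no change
Constraint 3 (X + Y = V) on D(X)={2,3,6} D(Y)={3,4,5,6,7} D(V)={2,3,5,6}: X {2,3,6}->{2,3}; Y {3,4,5,6,7}->{3,4}; V {2,3,5,6}->{5,6}
Constraint 4 (Y + X = Z) on D(Y)={3,4} D(X)={2,3} D(Z)={2,3,4,5,6,7}: Z {2,3,4,5,6,7}->{5,6,7}
So after constraint 4: D(X) = {2,3}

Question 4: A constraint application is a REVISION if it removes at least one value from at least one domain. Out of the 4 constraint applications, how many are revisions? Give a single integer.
Answer: 3

Derivation:
Constraint 1 (V < Y) on D(V)={2,3,5,6} D(Y)={2,3,4,5,6,7}: Y {2,3,4,5,6,7}->{3,4,5,6,7} => REVISION
Constraint 2 (X != V) on D(X)={2,3,6} D(V)={2,3,5,6}: no change => not a revision
Constraint 3 (X + Y = V) on D(X)={2,3,6} D(Y)={3,4,5,6,7} D(V)={2,3,5,6}: X {2,3,6}->{2,3}; Y {3,4,5,6,7}->{3,4}; V {2,3,5,6}->{5,6} => REVISION
Constraint 4 (Y + X = Z) on D(Y)={3,4} D(X)={2,3} D(Z)={2,3,4,5,6,7}: Z {2,3,4,5,6,7}->{5,6,7} => REVISION
Total revisions = 3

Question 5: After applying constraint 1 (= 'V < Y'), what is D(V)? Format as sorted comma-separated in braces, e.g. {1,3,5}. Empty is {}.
Constraint 1 (V < Y) on D(V)={2,3,5,6} D(Y)={2,3,4,5,6,7}: Y {2,3,4,5,6,7}->{3,4,5,6,7}
So after constraint 1: D(V) = {2,3,5,6}

Answer: {2,3,5,6}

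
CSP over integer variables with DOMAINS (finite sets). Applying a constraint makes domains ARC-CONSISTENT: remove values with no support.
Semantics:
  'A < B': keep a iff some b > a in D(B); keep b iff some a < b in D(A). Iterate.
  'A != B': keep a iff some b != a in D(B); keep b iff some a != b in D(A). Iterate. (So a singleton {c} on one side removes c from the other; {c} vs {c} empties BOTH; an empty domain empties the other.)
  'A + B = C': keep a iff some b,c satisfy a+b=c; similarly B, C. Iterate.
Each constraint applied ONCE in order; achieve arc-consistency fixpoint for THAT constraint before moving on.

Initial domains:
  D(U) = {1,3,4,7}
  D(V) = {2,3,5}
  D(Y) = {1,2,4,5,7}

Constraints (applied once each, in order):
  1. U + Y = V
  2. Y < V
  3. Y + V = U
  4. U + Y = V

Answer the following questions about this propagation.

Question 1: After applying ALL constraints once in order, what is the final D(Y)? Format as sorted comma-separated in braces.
Answer: {}

Derivation:
Constraint 1 (U + Y = V) on D(U)={1,3,4,7} D(Y)={1,2,4,5,7} D(V)={2,3,5}: U {1,3,4,7}->{1,3,4}; Y {1,2,4,5,7}->{1,2,4}
Constraint 2 (Y < V) on D(Y)={1,2,4} D(V)={2,3,5}: no change
Constraint 3 (Y + V = U) on D(Y)={1,2,4} D(V)={2,3,5} D(U)={1,3,4}: Y {1,2,4}->{1,2}; V {2,3,5}->{2,3}; U {1,3,4}->{3,4}
Constraint 4 (U + Y = V) on D(U)={3,4} D(Y)={1,2} D(V)={2,3}: U {3,4}->{}; Y {1,2}->{}; V {2,3}->{}
So after all 4 constraints: D(Y) = {}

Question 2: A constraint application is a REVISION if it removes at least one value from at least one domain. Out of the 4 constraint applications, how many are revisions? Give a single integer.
Constraint 1 (U + Y = V) on D(U)={1,3,4,7} D(Y)={1,2,4,5,7} D(V)={2,3,5}: U {1,3,4,7}->{1,3,4}; Y {1,2,4,5,7}->{1,2,4} => REVISION
Constraint 2 (Y < V) on D(Y)={1,2,4} D(V)={2,3,5}: no change => not a revision
Constraint 3 (Y + V = U) on D(Y)={1,2,4} D(V)={2,3,5} D(U)={1,3,4}: Y {1,2,4}->{1,2}; V {2,3,5}->{2,3}; U {1,3,4}->{3,4} => REVISION
Constraint 4 (U + Y = V) on D(U)={3,4} D(Y)={1,2} D(V)={2,3}: U {3,4}->{}; Y {1,2}->{}; V {2,3}->{} => REVISION
Total revisions = 3

Answer: 3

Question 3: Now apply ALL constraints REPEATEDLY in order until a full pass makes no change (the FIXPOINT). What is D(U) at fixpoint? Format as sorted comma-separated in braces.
pass 0 (initial): D(U)={1,3,4,7}
pass 1: U {1,3,4,7}->{}; V {2,3,5}->{}; Y {1,2,4,5,7}->{}
pass 2: no change
Fixpoint after 2 passes: D(U) = {}

Answer: {}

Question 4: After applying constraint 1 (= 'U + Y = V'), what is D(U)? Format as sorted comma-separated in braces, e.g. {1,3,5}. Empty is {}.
Constraint 1 (U + Y = V) on D(U)={1,3,4,7} D(Y)={1,2,4,5,7} D(V)={2,3,5}: U {1,3,4,7}->{1,3,4}; Y {1,2,4,5,7}->{1,2,4}
So after constraint 1: D(U) = {1,3,4}

Answer: {1,3,4}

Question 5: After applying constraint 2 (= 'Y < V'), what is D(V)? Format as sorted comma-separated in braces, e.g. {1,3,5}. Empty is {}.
Answer: {2,3,5}

Derivation:
Constraint 1 (U + Y = V) on D(U)={1,3,4,7} D(Y)={1,2,4,5,7} D(V)={2,3,5}: U {1,3,4,7}->{1,3,4}; Y {1,2,4,5,7}->{1,2,4}
Constraint 2 (Y < V) on D(Y)={1,2,4} D(V)={2,3,5}: no change
So after constraint 2: D(V) = {2,3,5}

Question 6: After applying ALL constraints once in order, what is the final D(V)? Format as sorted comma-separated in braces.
Constraint 1 (U + Y = V) on D(U)={1,3,4,7} D(Y)={1,2,4,5,7} D(V)={2,3,5}: U {1,3,4,7}->{1,3,4}; Y {1,2,4,5,7}->{1,2,4}
Constraint 2 (Y < V) on D(Y)={1,2,4} D(V)={2,3,5}: no change
Constraint 3 (Y + V = U) on D(Y)={1,2,4} D(V)={2,3,5} D(U)={1,3,4}: Y {1,2,4}->{1,2}; V {2,3,5}->{2,3}; U {1,3,4}->{3,4}
Constraint 4 (U + Y = V) on D(U)={3,4} D(Y)={1,2} D(V)={2,3}: U {3,4}->{}; Y {1,2}->{}; V {2,3}->{}
So after all 4 constraints: D(V) = {}

Answer: {}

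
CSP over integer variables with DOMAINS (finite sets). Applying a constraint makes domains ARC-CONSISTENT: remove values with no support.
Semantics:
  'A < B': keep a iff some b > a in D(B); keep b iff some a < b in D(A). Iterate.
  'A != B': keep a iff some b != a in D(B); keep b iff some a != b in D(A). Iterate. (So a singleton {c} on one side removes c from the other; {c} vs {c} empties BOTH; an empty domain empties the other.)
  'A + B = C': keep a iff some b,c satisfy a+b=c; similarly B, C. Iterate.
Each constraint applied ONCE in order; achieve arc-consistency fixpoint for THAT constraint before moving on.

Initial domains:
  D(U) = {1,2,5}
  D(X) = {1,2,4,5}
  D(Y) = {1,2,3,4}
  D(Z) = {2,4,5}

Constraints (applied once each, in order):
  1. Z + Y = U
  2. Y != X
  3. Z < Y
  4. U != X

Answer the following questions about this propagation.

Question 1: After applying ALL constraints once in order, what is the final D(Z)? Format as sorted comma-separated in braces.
Answer: {2}

Derivation:
Constraint 1 (Z + Y = U) on D(Z)={2,4,5} D(Y)={1,2,3,4} D(U)={1,2,5}: Z {2,4,5}->{2,4}; Y {1,2,3,4}->{1,3}; U {1,2,5}->{5}
Constraint 2 (Y != X) on D(Y)={1,3} D(X)={1,2,4,5}: no change
Constraint 3 (Z < Y) on D(Z)={2,4} D(Y)={1,3}: Z {2,4}->{2}; Y {1,3}->{3}
Constraint 4 (U != X) on D(U)={5} D(X)={1,2,4,5}: X {1,2,4,5}->{1,2,4}
So after all 4 constraints: D(Z) = {2}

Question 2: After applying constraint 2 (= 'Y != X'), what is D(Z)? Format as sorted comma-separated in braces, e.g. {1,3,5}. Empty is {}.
Answer: {2,4}

Derivation:
Constraint 1 (Z + Y = U) on D(Z)={2,4,5} D(Y)={1,2,3,4} D(U)={1,2,5}: Z {2,4,5}->{2,4}; Y {1,2,3,4}->{1,3}; U {1,2,5}->{5}
Constraint 2 (Y != X) on D(Y)={1,3} D(X)={1,2,4,5}: no change
So after constraint 2: D(Z) = {2,4}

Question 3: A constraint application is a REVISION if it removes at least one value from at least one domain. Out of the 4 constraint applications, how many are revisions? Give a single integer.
Constraint 1 (Z + Y = U) on D(Z)={2,4,5} D(Y)={1,2,3,4} D(U)={1,2,5}: Z {2,4,5}->{2,4}; Y {1,2,3,4}->{1,3}; U {1,2,5}->{5} => REVISION
Constraint 2 (Y != X) on D(Y)={1,3} D(X)={1,2,4,5}: no change => not a revision
Constraint 3 (Z < Y) on D(Z)={2,4} D(Y)={1,3}: Z {2,4}->{2}; Y {1,3}->{3} => REVISION
Constraint 4 (U != X) on D(U)={5} D(X)={1,2,4,5}: X {1,2,4,5}->{1,2,4} => REVISION
Total revisions = 3

Answer: 3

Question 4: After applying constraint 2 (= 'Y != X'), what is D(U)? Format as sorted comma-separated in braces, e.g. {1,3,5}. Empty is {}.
Answer: {5}

Derivation:
Constraint 1 (Z + Y = U) on D(Z)={2,4,5} D(Y)={1,2,3,4} D(U)={1,2,5}: Z {2,4,5}->{2,4}; Y {1,2,3,4}->{1,3}; U {1,2,5}->{5}
Constraint 2 (Y != X) on D(Y)={1,3} D(X)={1,2,4,5}: no change
So after constraint 2: D(U) = {5}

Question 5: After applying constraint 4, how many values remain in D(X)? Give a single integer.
Constraint 1 (Z + Y = U) on D(Z)={2,4,5} D(Y)={1,2,3,4} D(U)={1,2,5}: Z {2,4,5}->{2,4}; Y {1,2,3,4}->{1,3}; U {1,2,5}->{5}
Constraint 2 (Y != X) on D(Y)={1,3} D(X)={1,2,4,5}: no change
Constraint 3 (Z < Y) on D(Z)={2,4} D(Y)={1,3}: Z {2,4}->{2}; Y {1,3}->{3}
Constraint 4 (U != X) on D(U)={5} D(X)={1,2,4,5}: X {1,2,4,5}->{1,2,4}
So after constraint 4: D(X)={1,2,4}, size = 3

Answer: 3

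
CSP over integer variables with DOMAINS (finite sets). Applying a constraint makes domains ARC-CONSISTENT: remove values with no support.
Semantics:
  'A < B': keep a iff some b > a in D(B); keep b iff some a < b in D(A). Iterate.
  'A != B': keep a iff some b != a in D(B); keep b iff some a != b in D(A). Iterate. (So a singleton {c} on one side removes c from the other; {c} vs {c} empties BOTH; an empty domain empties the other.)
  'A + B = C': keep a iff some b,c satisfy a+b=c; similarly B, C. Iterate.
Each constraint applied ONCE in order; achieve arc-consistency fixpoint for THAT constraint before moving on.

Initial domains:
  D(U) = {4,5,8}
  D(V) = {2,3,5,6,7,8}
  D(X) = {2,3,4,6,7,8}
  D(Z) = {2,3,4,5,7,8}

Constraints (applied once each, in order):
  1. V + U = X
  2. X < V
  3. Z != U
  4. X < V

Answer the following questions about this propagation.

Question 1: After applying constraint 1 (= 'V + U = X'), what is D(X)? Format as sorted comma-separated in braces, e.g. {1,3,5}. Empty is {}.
Answer: {6,7,8}

Derivation:
Constraint 1 (V + U = X) on D(V)={2,3,5,6,7,8} D(U)={4,5,8} D(X)={2,3,4,6,7,8}: V {2,3,5,6,7,8}->{2,3}; U {4,5,8}->{4,5}; X {2,3,4,6,7,8}->{6,7,8}
So after constraint 1: D(X) = {6,7,8}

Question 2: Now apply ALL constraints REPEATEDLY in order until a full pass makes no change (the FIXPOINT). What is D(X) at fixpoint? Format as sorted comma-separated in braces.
pass 0 (initial): D(X)={2,3,4,6,7,8}
pass 1: U {4,5,8}->{4,5}; V {2,3,5,6,7,8}->{}; X {2,3,4,6,7,8}->{}
pass 2: U {4,5}->{}; Z {2,3,4,5,7,8}->{}
pass 3: no change
Fixpoint after 3 passes: D(X) = {}

Answer: {}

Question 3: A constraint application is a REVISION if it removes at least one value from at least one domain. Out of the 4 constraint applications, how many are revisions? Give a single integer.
Constraint 1 (V + U = X) on D(V)={2,3,5,6,7,8} D(U)={4,5,8} D(X)={2,3,4,6,7,8}: V {2,3,5,6,7,8}->{2,3}; U {4,5,8}->{4,5}; X {2,3,4,6,7,8}->{6,7,8} => REVISION
Constraint 2 (X < V) on D(X)={6,7,8} D(V)={2,3}: X {6,7,8}->{}; V {2,3}->{} => REVISION
Constraint 3 (Z != U) on D(Z)={2,3,4,5,7,8} D(U)={4,5}: no change => not a revision
Constraint 4 (X < V) on D(X)={} D(V)={}: no change => not a revision
Total revisions = 2

Answer: 2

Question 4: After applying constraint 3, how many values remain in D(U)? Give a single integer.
Answer: 2

Derivation:
Constraint 1 (V + U = X) on D(V)={2,3,5,6,7,8} D(U)={4,5,8} D(X)={2,3,4,6,7,8}: V {2,3,5,6,7,8}->{2,3}; U {4,5,8}->{4,5}; X {2,3,4,6,7,8}->{6,7,8}
Constraint 2 (X < V) on D(X)={6,7,8} D(V)={2,3}: X {6,7,8}->{}; V {2,3}->{}
Constraint 3 (Z != U) on D(Z)={2,3,4,5,7,8} D(U)={4,5}: no change
So after constraint 3: D(U)={4,5}, size = 2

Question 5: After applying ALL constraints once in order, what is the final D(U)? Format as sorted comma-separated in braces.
Answer: {4,5}

Derivation:
Constraint 1 (V + U = X) on D(V)={2,3,5,6,7,8} D(U)={4,5,8} D(X)={2,3,4,6,7,8}: V {2,3,5,6,7,8}->{2,3}; U {4,5,8}->{4,5}; X {2,3,4,6,7,8}->{6,7,8}
Constraint 2 (X < V) on D(X)={6,7,8} D(V)={2,3}: X {6,7,8}->{}; V {2,3}->{}
Constraint 3 (Z != U) on D(Z)={2,3,4,5,7,8} D(U)={4,5}: no change
Constraint 4 (X < V) on D(X)={} D(V)={}: no change
So after all 4 constraints: D(U) = {4,5}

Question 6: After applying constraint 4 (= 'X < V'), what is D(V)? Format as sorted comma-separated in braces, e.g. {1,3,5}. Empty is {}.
Answer: {}

Derivation:
Constraint 1 (V + U = X) on D(V)={2,3,5,6,7,8} D(U)={4,5,8} D(X)={2,3,4,6,7,8}: V {2,3,5,6,7,8}->{2,3}; U {4,5,8}->{4,5}; X {2,3,4,6,7,8}->{6,7,8}
Constraint 2 (X < V) on D(X)={6,7,8} D(V)={2,3}: X {6,7,8}->{}; V {2,3}->{}
Constraint 3 (Z != U) on D(Z)={2,3,4,5,7,8} D(U)={4,5}: no change
Constraint 4 (X < V) on D(X)={} D(V)={}: no change
So after constraint 4: D(V) = {}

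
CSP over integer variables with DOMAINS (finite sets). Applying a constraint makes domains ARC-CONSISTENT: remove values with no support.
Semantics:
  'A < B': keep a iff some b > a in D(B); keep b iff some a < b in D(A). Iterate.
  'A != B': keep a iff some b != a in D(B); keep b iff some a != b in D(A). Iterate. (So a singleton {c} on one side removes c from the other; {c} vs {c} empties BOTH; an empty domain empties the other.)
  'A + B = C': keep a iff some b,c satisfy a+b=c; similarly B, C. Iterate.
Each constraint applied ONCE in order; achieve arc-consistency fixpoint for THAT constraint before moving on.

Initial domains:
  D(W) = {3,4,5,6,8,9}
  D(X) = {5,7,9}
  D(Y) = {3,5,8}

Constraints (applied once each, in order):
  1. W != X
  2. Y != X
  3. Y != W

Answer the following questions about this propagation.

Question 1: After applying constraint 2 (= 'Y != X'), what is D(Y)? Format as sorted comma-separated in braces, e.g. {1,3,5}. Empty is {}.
Answer: {3,5,8}

Derivation:
Constraint 1 (W != X) on D(W)={3,4,5,6,8,9} D(X)={5,7,9}: no change
Constraint 2 (Y != X) on D(Y)={3,5,8} D(X)={5,7,9}: no change
So after constraint 2: D(Y) = {3,5,8}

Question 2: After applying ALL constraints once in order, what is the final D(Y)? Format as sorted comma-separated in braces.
Constraint 1 (W != X) on D(W)={3,4,5,6,8,9} D(X)={5,7,9}: no change
Constraint 2 (Y != X) on D(Y)={3,5,8} D(X)={5,7,9}: no change
Constraint 3 (Y != W) on D(Y)={3,5,8} D(W)={3,4,5,6,8,9}: no change
So after all 3 constraints: D(Y) = {3,5,8}

Answer: {3,5,8}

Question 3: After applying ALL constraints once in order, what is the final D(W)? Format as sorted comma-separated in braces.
Constraint 1 (W != X) on D(W)={3,4,5,6,8,9} D(X)={5,7,9}: no change
Constraint 2 (Y != X) on D(Y)={3,5,8} D(X)={5,7,9}: no change
Constraint 3 (Y != W) on D(Y)={3,5,8} D(W)={3,4,5,6,8,9}: no change
So after all 3 constraints: D(W) = {3,4,5,6,8,9}

Answer: {3,4,5,6,8,9}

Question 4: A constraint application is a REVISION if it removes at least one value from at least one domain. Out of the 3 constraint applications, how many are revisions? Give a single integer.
Constraint 1 (W != X) on D(W)={3,4,5,6,8,9} D(X)={5,7,9}: no change => not a revision
Constraint 2 (Y != X) on D(Y)={3,5,8} D(X)={5,7,9}: no change => not a revision
Constraint 3 (Y != W) on D(Y)={3,5,8} D(W)={3,4,5,6,8,9}: no change => not a revision
Total revisions = 0

Answer: 0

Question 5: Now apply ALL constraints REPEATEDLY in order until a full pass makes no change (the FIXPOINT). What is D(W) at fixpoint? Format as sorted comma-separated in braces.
pass 0 (initial): D(W)={3,4,5,6,8,9}
pass 1: no change
Fixpoint after 1 passes: D(W) = {3,4,5,6,8,9}

Answer: {3,4,5,6,8,9}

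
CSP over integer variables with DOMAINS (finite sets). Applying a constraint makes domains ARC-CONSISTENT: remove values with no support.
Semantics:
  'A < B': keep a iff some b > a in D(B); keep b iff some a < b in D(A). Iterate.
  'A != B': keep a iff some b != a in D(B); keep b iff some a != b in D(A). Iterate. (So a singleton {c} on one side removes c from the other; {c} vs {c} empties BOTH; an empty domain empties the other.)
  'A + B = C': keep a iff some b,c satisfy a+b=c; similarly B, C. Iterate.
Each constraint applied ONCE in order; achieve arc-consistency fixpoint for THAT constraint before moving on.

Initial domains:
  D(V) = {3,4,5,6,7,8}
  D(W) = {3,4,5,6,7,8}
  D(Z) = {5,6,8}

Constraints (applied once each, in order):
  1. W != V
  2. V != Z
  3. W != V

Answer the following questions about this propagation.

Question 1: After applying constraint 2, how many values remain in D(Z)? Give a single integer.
Answer: 3

Derivation:
Constraint 1 (W != V) on D(W)={3,4,5,6,7,8} D(V)={3,4,5,6,7,8}: no change
Constraint 2 (V != Z) on D(V)={3,4,5,6,7,8} D(Z)={5,6,8}: no change
So after constraint 2: D(Z)={5,6,8}, size = 3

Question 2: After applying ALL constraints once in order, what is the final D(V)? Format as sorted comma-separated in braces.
Answer: {3,4,5,6,7,8}

Derivation:
Constraint 1 (W != V) on D(W)={3,4,5,6,7,8} D(V)={3,4,5,6,7,8}: no change
Constraint 2 (V != Z) on D(V)={3,4,5,6,7,8} D(Z)={5,6,8}: no change
Constraint 3 (W != V) on D(W)={3,4,5,6,7,8} D(V)={3,4,5,6,7,8}: no change
So after all 3 constraints: D(V) = {3,4,5,6,7,8}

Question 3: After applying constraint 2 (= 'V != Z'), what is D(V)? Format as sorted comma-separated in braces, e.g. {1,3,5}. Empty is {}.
Answer: {3,4,5,6,7,8}

Derivation:
Constraint 1 (W != V) on D(W)={3,4,5,6,7,8} D(V)={3,4,5,6,7,8}: no change
Constraint 2 (V != Z) on D(V)={3,4,5,6,7,8} D(Z)={5,6,8}: no change
So after constraint 2: D(V) = {3,4,5,6,7,8}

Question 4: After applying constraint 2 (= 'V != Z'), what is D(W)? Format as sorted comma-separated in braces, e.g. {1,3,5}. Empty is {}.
Answer: {3,4,5,6,7,8}

Derivation:
Constraint 1 (W != V) on D(W)={3,4,5,6,7,8} D(V)={3,4,5,6,7,8}: no change
Constraint 2 (V != Z) on D(V)={3,4,5,6,7,8} D(Z)={5,6,8}: no change
So after constraint 2: D(W) = {3,4,5,6,7,8}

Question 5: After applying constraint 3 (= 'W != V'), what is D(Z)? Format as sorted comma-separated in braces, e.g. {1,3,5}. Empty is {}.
Constraint 1 (W != V) on D(W)={3,4,5,6,7,8} D(V)={3,4,5,6,7,8}: no change
Constraint 2 (V != Z) on D(V)={3,4,5,6,7,8} D(Z)={5,6,8}: no change
Constraint 3 (W != V) on D(W)={3,4,5,6,7,8} D(V)={3,4,5,6,7,8}: no change
So after constraint 3: D(Z) = {5,6,8}

Answer: {5,6,8}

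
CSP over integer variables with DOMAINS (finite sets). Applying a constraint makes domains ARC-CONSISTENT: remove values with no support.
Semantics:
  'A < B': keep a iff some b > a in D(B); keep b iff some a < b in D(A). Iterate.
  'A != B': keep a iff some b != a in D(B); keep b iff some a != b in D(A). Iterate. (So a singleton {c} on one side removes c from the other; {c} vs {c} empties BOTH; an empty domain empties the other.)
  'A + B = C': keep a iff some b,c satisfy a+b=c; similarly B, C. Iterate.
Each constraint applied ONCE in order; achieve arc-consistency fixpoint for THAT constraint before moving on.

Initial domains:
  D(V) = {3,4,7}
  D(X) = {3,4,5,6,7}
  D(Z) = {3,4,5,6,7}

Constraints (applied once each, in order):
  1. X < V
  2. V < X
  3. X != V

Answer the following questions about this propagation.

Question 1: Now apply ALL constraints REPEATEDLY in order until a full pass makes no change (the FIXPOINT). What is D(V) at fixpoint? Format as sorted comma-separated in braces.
pass 0 (initial): D(V)={3,4,7}
pass 1: V {3,4,7}->{4}; X {3,4,5,6,7}->{5,6}
pass 2: V {4}->{}; X {5,6}->{}
pass 3: no change
Fixpoint after 3 passes: D(V) = {}

Answer: {}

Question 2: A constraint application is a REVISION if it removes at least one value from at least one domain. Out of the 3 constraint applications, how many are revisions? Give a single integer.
Answer: 2

Derivation:
Constraint 1 (X < V) on D(X)={3,4,5,6,7} D(V)={3,4,7}: X {3,4,5,6,7}->{3,4,5,6}; V {3,4,7}->{4,7} => REVISION
Constraint 2 (V < X) on D(V)={4,7} D(X)={3,4,5,6}: V {4,7}->{4}; X {3,4,5,6}->{5,6} => REVISION
Constraint 3 (X != V) on D(X)={5,6} D(V)={4}: no change => not a revision
Total revisions = 2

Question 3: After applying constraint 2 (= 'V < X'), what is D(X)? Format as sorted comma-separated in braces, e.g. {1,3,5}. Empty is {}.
Constraint 1 (X < V) on D(X)={3,4,5,6,7} D(V)={3,4,7}: X {3,4,5,6,7}->{3,4,5,6}; V {3,4,7}->{4,7}
Constraint 2 (V < X) on D(V)={4,7} D(X)={3,4,5,6}: V {4,7}->{4}; X {3,4,5,6}->{5,6}
So after constraint 2: D(X) = {5,6}

Answer: {5,6}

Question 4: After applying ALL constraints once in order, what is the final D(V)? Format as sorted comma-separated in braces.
Constraint 1 (X < V) on D(X)={3,4,5,6,7} D(V)={3,4,7}: X {3,4,5,6,7}->{3,4,5,6}; V {3,4,7}->{4,7}
Constraint 2 (V < X) on D(V)={4,7} D(X)={3,4,5,6}: V {4,7}->{4}; X {3,4,5,6}->{5,6}
Constraint 3 (X != V) on D(X)={5,6} D(V)={4}: no change
So after all 3 constraints: D(V) = {4}

Answer: {4}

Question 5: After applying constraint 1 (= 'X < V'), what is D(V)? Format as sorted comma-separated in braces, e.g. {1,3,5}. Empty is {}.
Answer: {4,7}

Derivation:
Constraint 1 (X < V) on D(X)={3,4,5,6,7} D(V)={3,4,7}: X {3,4,5,6,7}->{3,4,5,6}; V {3,4,7}->{4,7}
So after constraint 1: D(V) = {4,7}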